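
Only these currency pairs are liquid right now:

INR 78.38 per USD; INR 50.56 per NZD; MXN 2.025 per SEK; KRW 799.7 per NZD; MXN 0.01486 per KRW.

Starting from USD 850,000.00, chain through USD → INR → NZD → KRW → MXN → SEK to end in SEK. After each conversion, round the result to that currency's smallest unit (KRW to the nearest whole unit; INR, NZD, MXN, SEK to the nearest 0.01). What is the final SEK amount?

USD 850,000.00 × 78.38 = INR 66,623,000.00
INR 66,623,000.00 ÷ 50.56 = NZD 1,317,701.74
NZD 1,317,701.74 × 799.7 = KRW 1,053,766,081
KRW 1,053,766,081 × 0.01486 = MXN 15,658,963.96
MXN 15,658,963.96 ÷ 2.025 = SEK 7,732,821.71

SEK 7,732,821.71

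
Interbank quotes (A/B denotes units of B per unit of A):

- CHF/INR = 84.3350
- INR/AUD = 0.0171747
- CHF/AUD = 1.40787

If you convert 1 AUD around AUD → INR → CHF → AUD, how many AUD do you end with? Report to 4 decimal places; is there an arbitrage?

0.9720 (arbitrage exists)

Around AUD → INR → CHF → AUD: 1 ÷ 0.0171747 ÷ 84.3350 × 1.40787 = 0.971998
Product < 1; profitable direction is AUD → CHF → INR → AUD.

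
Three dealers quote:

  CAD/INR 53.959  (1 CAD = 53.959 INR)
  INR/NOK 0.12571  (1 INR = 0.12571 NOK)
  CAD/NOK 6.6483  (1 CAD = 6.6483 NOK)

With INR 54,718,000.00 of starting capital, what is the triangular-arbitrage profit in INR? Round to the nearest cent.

Profitable loop is INR → NOK → CAD → INR:
INR 54,718,000.00 × 0.12571 = NOK 6,878,599.78
NOK 6,878,599.78 ÷ 6.6483 = CAD 1,034,640.40
CAD 1,034,640.40 × 53.959 = INR 55,828,161.41
Profit = INR 55,828,161.41 − INR 54,718,000.00

Profit: INR 1,110,161.41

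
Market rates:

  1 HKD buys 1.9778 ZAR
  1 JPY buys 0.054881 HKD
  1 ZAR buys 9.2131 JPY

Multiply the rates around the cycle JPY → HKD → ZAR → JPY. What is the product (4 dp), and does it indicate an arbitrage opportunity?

Around JPY → HKD → ZAR → JPY: 1 × 0.054881 × 1.9778 × 9.2131 = 1.000023
Product ≈ 1 (deviation 0.002%, within rounding noise).

1.0000 (no arbitrage)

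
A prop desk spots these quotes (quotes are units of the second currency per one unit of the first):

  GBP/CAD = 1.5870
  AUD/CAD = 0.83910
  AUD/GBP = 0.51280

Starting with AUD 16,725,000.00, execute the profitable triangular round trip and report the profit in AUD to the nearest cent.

Profitable loop is AUD → CAD → GBP → AUD:
AUD 16,725,000.00 × 0.83910 = CAD 14,033,947.50
CAD 14,033,947.50 ÷ 1.5870 = GBP 8,843,067.11
GBP 8,843,067.11 ÷ 0.51280 = AUD 17,244,670.65
Profit = AUD 17,244,670.65 − AUD 16,725,000.00

Profit: AUD 519,670.65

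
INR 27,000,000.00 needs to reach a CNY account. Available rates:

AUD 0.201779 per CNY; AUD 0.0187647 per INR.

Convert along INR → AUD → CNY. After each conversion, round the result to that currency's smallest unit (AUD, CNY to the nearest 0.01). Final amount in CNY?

CNY 2,510,900.04

INR 27,000,000.00 × 0.0187647 = AUD 506,646.90
AUD 506,646.90 ÷ 0.201779 = CNY 2,510,900.04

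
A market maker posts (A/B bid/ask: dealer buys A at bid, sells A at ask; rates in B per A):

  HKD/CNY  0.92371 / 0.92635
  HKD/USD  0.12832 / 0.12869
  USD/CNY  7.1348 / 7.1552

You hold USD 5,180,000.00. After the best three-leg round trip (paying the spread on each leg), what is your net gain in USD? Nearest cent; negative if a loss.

Best loop USD → HKD → CNY → USD:
USD 5,180,000.00 ÷ 0.12869 (buy HKD at ask) = HKD 40,251,767.81
HKD 40,251,767.81 × 0.92371 (sell HKD at bid) = CNY 37,180,960.45
CNY 37,180,960.45 ÷ 7.1552 (buy USD at ask) = USD 5,196,355.16

Net profit: USD 16,355.16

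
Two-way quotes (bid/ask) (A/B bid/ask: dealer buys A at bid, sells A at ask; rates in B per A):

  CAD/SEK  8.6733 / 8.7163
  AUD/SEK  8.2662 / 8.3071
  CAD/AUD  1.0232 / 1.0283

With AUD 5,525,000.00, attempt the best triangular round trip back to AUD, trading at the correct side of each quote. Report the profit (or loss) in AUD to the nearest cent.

Net profit: AUD 84,799.98

Best loop AUD → CAD → SEK → AUD:
AUD 5,525,000.00 ÷ 1.0283 (buy CAD at ask) = CAD 5,372,945.64
CAD 5,372,945.64 × 8.6733 (sell CAD at bid) = SEK 46,601,169.41
SEK 46,601,169.41 ÷ 8.3071 (buy AUD at ask) = AUD 5,609,799.98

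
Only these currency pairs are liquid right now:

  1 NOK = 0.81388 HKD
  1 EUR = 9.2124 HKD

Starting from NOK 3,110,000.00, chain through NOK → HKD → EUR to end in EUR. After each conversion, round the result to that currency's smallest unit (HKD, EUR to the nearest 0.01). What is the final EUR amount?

NOK 3,110,000.00 × 0.81388 = HKD 2,531,166.80
HKD 2,531,166.80 ÷ 9.2124 = EUR 274,756.50

EUR 274,756.50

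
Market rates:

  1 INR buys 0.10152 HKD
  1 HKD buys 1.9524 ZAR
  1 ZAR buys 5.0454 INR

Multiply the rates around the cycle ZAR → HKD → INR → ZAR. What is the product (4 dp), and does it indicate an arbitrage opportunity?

1.0000 (no arbitrage)

Around ZAR → HKD → INR → ZAR: 1 ÷ 1.9524 ÷ 0.10152 ÷ 5.0454 = 0.999963
Product ≈ 1 (deviation 0.004%, within rounding noise).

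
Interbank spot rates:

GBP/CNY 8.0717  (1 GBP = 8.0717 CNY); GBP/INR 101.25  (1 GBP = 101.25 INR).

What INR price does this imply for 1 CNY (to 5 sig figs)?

1 CNY ÷ 8.0717 = 0.12389 GBP
0.12389 GBP × 101.25 = 12.5438 INR

CNY/INR = 12.544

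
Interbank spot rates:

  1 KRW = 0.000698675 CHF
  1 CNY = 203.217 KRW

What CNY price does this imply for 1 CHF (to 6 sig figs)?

1 CHF ÷ 0.000698675 = 1431.28 KRW
1431.28 KRW ÷ 203.217 = 7.04311 CNY

CHF/CNY = 7.04311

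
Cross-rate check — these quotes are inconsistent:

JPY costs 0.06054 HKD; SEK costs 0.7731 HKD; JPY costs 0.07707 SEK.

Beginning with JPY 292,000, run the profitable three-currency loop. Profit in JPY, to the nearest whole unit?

Profitable loop is JPY → HKD → SEK → JPY:
JPY 292,000 × 0.06054 = HKD 17,677.68
HKD 17,677.68 ÷ 0.7731 = SEK 22,865.97
SEK 22,865.97 ÷ 0.07707 = JPY 296,691
Profit = JPY 296,691 − JPY 292,000

Profit: JPY 4,691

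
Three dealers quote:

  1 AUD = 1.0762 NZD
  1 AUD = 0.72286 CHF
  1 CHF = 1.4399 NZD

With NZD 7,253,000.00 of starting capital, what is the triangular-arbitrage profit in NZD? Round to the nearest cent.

Profitable loop is NZD → CHF → AUD → NZD:
NZD 7,253,000.00 ÷ 1.4399 = CHF 5,037,155.36
CHF 5,037,155.36 ÷ 0.72286 = AUD 6,968,369.20
AUD 6,968,369.20 × 1.0762 = NZD 7,499,358.93
Profit = NZD 7,499,358.93 − NZD 7,253,000.00

Profit: NZD 246,358.93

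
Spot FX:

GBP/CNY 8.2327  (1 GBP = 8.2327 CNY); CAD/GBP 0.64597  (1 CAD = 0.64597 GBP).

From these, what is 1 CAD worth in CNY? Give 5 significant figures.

1 CAD × 0.64597 = 0.64597 GBP
0.64597 GBP × 8.2327 = 5.31808 CNY

CAD/CNY = 5.3181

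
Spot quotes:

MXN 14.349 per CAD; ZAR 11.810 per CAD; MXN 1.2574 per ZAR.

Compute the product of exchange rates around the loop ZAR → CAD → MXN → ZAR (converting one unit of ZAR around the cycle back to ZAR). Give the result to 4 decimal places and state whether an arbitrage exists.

0.9663 (arbitrage exists)

Around ZAR → CAD → MXN → ZAR: 1 ÷ 11.810 × 14.349 ÷ 1.2574 = 0.966270
Product < 1; profitable direction is ZAR → MXN → CAD → ZAR.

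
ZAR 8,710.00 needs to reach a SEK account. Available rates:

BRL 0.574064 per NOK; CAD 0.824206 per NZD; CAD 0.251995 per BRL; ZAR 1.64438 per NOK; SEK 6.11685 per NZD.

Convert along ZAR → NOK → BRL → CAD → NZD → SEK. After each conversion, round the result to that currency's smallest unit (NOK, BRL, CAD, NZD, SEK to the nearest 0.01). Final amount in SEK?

SEK 5,686.71

ZAR 8,710.00 ÷ 1.64438 = NOK 5,296.83
NOK 5,296.83 × 0.574064 = BRL 3,040.72
BRL 3,040.72 × 0.251995 = CAD 766.25
CAD 766.25 ÷ 0.824206 = NZD 929.68
NZD 929.68 × 6.11685 = SEK 5,686.71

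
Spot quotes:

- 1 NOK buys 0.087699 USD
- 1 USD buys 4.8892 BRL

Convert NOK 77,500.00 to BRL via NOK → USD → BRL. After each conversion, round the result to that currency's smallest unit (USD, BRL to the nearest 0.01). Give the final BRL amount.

NOK 77,500.00 × 0.087699 = USD 6,796.67
USD 6,796.67 × 4.8892 = BRL 33,230.28

BRL 33,230.28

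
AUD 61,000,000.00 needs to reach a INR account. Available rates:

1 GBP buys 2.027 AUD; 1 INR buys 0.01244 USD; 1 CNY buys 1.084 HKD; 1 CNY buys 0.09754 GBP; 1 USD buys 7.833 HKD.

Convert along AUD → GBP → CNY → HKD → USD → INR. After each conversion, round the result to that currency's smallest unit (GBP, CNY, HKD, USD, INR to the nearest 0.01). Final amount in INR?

INR 3,432,212,038.59

AUD 61,000,000.00 ÷ 2.027 = GBP 30,093,734.58
GBP 30,093,734.58 ÷ 0.09754 = CNY 308,527,112.77
CNY 308,527,112.77 × 1.084 = HKD 334,443,390.24
HKD 334,443,390.24 ÷ 7.833 = USD 42,696,717.76
USD 42,696,717.76 ÷ 0.01244 = INR 3,432,212,038.59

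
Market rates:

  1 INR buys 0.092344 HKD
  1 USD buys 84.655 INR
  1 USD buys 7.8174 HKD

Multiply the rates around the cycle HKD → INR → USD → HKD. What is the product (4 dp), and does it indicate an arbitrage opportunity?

Around HKD → INR → USD → HKD: 1 ÷ 0.092344 ÷ 84.655 × 7.8174 = 1.000002
Product ≈ 1 (deviation 0.000%, within rounding noise).

1.0000 (no arbitrage)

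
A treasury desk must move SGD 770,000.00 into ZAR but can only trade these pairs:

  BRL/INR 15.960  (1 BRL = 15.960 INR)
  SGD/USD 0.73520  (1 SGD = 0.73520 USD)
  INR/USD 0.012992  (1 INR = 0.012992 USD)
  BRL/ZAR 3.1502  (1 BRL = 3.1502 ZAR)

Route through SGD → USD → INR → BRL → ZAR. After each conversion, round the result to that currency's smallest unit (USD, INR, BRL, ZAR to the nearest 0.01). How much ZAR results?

ZAR 8,600,534.69

SGD 770,000.00 × 0.73520 = USD 566,104.00
USD 566,104.00 ÷ 0.012992 = INR 43,573,275.86
INR 43,573,275.86 ÷ 15.960 = BRL 2,730,155.13
BRL 2,730,155.13 × 3.1502 = ZAR 8,600,534.69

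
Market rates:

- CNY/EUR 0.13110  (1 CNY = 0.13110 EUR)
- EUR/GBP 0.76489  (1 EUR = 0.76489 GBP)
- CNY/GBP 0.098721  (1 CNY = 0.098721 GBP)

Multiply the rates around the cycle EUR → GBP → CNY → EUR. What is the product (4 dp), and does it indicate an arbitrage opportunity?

1.0158 (arbitrage exists)

Around EUR → GBP → CNY → EUR: 1 × 0.76489 ÷ 0.098721 × 0.13110 = 1.015762
Product > 1; profitable direction is EUR → GBP → CNY → EUR.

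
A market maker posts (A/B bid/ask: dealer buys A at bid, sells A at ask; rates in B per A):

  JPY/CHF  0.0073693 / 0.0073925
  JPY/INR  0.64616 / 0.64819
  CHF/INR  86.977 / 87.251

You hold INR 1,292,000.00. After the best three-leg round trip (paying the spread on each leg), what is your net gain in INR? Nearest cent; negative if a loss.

Best loop INR → CHF → JPY → INR:
INR 1,292,000.00 ÷ 87.251 (buy CHF at ask) = CHF 14,807.85
CHF 14,807.85 ÷ 0.0073925 (buy JPY at ask) = JPY 2,003,091
JPY 2,003,091 × 0.64616 (sell JPY at bid) = INR 1,294,317.54

Net profit: INR 2,317.54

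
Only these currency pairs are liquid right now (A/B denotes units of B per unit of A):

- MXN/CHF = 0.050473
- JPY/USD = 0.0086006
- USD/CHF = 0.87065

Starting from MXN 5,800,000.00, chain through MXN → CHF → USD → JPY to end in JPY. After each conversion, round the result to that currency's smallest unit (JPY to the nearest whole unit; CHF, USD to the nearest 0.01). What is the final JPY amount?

JPY 39,094,419

MXN 5,800,000.00 × 0.050473 = CHF 292,743.40
CHF 292,743.40 ÷ 0.87065 = USD 336,235.46
USD 336,235.46 ÷ 0.0086006 = JPY 39,094,419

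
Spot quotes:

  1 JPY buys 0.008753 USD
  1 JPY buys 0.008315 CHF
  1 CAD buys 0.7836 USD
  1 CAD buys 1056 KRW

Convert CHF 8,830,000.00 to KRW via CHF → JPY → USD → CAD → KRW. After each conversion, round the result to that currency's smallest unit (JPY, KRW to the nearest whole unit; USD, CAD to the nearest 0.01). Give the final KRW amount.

CHF 8,830,000.00 ÷ 0.008315 = JPY 1,061,936,260
JPY 1,061,936,260 × 0.008753 = USD 9,295,128.08
USD 9,295,128.08 ÷ 0.7836 = CAD 11,862,082.80
CAD 11,862,082.80 × 1056 = KRW 12,526,359,437

KRW 12,526,359,437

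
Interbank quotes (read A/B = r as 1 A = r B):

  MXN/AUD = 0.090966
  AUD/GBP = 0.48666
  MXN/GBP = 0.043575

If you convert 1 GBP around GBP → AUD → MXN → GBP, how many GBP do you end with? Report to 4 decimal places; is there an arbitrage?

Around GBP → AUD → MXN → GBP: 1 ÷ 0.48666 ÷ 0.090966 × 0.043575 = 0.984312
Product < 1; profitable direction is GBP → MXN → AUD → GBP.

0.9843 (arbitrage exists)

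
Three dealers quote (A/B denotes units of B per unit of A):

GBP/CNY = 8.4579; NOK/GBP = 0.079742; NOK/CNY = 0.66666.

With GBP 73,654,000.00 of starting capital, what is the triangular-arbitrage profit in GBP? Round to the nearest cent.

Profit: GBP 860,640.33

Profitable loop is GBP → CNY → NOK → GBP:
GBP 73,654,000.00 × 8.4579 = CNY 622,958,166.60
CNY 622,958,166.60 ÷ 0.66666 = NOK 934,446,594.37
NOK 934,446,594.37 × 0.079742 = GBP 74,514,640.33
Profit = GBP 74,514,640.33 − GBP 73,654,000.00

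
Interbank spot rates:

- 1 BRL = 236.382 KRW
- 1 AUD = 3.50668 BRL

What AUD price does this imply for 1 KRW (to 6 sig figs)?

1 KRW ÷ 236.382 = 0.00423044 BRL
0.00423044 BRL ÷ 3.50668 = 0.00120639 AUD

KRW/AUD = 0.00120639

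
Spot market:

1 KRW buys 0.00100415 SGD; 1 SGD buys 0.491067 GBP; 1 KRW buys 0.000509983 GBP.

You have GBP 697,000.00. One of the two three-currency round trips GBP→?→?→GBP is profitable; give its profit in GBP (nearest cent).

Profit: GBP 23,857.02

Profitable loop is GBP → SGD → KRW → GBP:
GBP 697,000.00 ÷ 0.491067 = SGD 1,419,358.25
SGD 1,419,358.25 ÷ 0.00100415 = KRW 1,413,492,262
KRW 1,413,492,262 × 0.000509983 = GBP 720,857.02
Profit = GBP 720,857.02 − GBP 697,000.00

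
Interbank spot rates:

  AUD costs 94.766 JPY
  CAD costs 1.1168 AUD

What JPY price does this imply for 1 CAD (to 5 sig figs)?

1 CAD × 1.1168 = 1.1168 AUD
1.1168 AUD × 94.766 = 105.835 JPY

CAD/JPY = 105.83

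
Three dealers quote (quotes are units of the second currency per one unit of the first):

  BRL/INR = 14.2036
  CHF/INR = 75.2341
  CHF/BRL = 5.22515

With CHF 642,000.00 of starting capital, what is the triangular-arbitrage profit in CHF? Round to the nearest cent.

Profit: CHF 8,807.52

Profitable loop is CHF → INR → BRL → CHF:
CHF 642,000.00 × 75.2341 = INR 48,300,292.20
INR 48,300,292.20 ÷ 14.2036 = BRL 3,400,566.91
BRL 3,400,566.91 ÷ 5.22515 = CHF 650,807.52
Profit = CHF 650,807.52 − CHF 642,000.00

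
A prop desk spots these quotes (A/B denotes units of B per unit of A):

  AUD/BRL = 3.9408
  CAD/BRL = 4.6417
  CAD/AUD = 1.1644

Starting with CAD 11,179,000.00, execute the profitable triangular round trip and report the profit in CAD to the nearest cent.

Profit: CAD 129,198.75

Profitable loop is CAD → BRL → AUD → CAD:
CAD 11,179,000.00 × 4.6417 = BRL 51,889,564.30
BRL 51,889,564.30 ÷ 3.9408 = AUD 13,167,266.62
AUD 13,167,266.62 ÷ 1.1644 = CAD 11,308,198.75
Profit = CAD 11,308,198.75 − CAD 11,179,000.00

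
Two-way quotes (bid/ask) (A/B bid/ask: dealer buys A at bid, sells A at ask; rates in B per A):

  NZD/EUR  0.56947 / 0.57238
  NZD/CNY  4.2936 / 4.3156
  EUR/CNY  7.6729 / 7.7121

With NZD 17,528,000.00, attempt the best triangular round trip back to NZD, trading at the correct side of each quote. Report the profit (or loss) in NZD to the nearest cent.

Best loop NZD → EUR → CNY → NZD:
NZD 17,528,000.00 × 0.56947 (sell NZD at bid) = EUR 9,981,670.16
EUR 9,981,670.16 × 7.6729 (sell EUR at bid) = CNY 76,588,356.97
CNY 76,588,356.97 ÷ 4.3156 (buy NZD at ask) = NZD 17,746,861.84

Net profit: NZD 218,861.84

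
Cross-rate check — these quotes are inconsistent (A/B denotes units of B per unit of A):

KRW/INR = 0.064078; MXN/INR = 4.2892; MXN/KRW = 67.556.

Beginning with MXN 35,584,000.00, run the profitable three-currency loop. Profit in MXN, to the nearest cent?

Profitable loop is MXN → KRW → INR → MXN:
MXN 35,584,000.00 × 67.556 = KRW 2,403,912,704
KRW 2,403,912,704 × 0.064078 = INR 154,037,918.25
INR 154,037,918.25 ÷ 4.2892 = MXN 35,912,971.71
Profit = MXN 35,912,971.71 − MXN 35,584,000.00

Profit: MXN 328,971.71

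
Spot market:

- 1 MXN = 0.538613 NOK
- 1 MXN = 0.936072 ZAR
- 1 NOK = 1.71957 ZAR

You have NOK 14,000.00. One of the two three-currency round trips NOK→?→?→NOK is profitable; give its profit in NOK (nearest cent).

Profitable loop is NOK → MXN → ZAR → NOK:
NOK 14,000.00 ÷ 0.538613 = MXN 25,992.69
MXN 25,992.69 × 0.936072 = ZAR 24,331.03
ZAR 24,331.03 ÷ 1.71957 = NOK 14,149.48
Profit = NOK 14,149.48 − NOK 14,000.00

Profit: NOK 149.48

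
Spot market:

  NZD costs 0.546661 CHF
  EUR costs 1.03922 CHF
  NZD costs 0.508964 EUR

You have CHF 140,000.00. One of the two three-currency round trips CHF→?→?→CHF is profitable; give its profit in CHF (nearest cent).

Profit: CHF 4,694.35

Profitable loop is CHF → EUR → NZD → CHF:
CHF 140,000.00 ÷ 1.03922 = EUR 134,716.42
EUR 134,716.42 ÷ 0.508964 = NZD 264,687.53
NZD 264,687.53 × 0.546661 = CHF 144,694.35
Profit = CHF 144,694.35 − CHF 140,000.00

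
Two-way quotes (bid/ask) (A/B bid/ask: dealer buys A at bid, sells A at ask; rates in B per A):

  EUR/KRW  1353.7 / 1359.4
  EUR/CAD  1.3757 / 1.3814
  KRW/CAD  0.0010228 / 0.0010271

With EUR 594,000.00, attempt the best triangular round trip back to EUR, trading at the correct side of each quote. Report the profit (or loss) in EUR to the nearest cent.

Best loop EUR → KRW → CAD → EUR:
EUR 594,000.00 × 1353.7 (sell EUR at bid) = KRW 804,097,800
KRW 804,097,800 × 0.0010228 (sell KRW at bid) = CAD 822,431.23
CAD 822,431.23 ÷ 1.3814 (buy EUR at ask) = EUR 595,360.67

Net profit: EUR 1,360.67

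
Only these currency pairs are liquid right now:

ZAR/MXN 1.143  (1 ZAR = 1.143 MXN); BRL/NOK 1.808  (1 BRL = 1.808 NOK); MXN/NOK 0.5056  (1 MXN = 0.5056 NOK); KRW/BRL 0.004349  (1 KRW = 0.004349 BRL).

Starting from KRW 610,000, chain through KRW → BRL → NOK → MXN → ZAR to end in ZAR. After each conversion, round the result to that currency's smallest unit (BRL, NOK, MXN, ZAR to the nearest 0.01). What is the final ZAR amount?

KRW 610,000 × 0.004349 = BRL 2,652.89
BRL 2,652.89 × 1.808 = NOK 4,796.43
NOK 4,796.43 ÷ 0.5056 = MXN 9,486.61
MXN 9,486.61 ÷ 1.143 = ZAR 8,299.75

ZAR 8,299.75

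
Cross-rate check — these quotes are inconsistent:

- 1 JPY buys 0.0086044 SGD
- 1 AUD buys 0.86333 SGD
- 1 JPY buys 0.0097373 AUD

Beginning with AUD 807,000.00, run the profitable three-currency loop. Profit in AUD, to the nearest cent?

Profitable loop is AUD → JPY → SGD → AUD:
AUD 807,000.00 ÷ 0.0097373 = JPY 82,877,184
JPY 82,877,184 × 0.0086044 = SGD 713,108.44
SGD 713,108.44 ÷ 0.86333 = AUD 825,997.52
Profit = AUD 825,997.52 − AUD 807,000.00

Profit: AUD 18,997.52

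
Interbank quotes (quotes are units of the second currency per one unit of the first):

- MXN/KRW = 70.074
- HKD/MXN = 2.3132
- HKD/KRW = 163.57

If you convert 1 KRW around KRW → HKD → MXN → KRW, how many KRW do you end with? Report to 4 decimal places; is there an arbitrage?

Around KRW → HKD → MXN → KRW: 1 ÷ 163.57 × 2.3132 × 70.074 = 0.990984
Product < 1; profitable direction is KRW → MXN → HKD → KRW.

0.9910 (arbitrage exists)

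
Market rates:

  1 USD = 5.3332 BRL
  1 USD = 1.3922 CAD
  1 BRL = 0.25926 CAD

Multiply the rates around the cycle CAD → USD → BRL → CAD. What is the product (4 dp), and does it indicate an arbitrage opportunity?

Around CAD → USD → BRL → CAD: 1 ÷ 1.3922 × 5.3332 × 0.25926 = 0.993166
Product < 1; profitable direction is CAD → BRL → USD → CAD.

0.9932 (arbitrage exists)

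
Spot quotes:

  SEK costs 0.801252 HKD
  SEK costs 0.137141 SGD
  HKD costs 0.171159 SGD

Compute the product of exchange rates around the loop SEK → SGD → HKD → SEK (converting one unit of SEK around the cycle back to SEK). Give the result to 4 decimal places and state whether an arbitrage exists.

1.0000 (no arbitrage)

Around SEK → SGD → HKD → SEK: 1 × 0.137141 ÷ 0.171159 ÷ 0.801252 = 0.999996
Product ≈ 1 (deviation 0.000%, within rounding noise).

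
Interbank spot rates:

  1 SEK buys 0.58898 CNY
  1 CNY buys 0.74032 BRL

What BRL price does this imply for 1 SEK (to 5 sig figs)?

SEK/BRL = 0.43603

1 SEK × 0.58898 = 0.58898 CNY
0.58898 CNY × 0.74032 = 0.436034 BRL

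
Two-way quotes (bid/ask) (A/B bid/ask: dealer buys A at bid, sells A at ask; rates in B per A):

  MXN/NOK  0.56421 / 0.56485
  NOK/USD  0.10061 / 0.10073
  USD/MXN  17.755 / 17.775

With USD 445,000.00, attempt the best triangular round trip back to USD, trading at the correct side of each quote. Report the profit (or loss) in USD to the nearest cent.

Net profit: USD 3,500.17

Best loop USD → MXN → NOK → USD:
USD 445,000.00 × 17.755 (sell USD at bid) = MXN 7,900,975.00
MXN 7,900,975.00 × 0.56421 (sell MXN at bid) = NOK 4,457,809.10
NOK 4,457,809.10 × 0.10061 (sell NOK at bid) = USD 448,500.17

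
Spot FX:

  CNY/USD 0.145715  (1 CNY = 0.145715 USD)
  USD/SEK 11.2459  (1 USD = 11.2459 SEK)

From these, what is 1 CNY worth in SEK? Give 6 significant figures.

CNY/SEK = 1.63870

1 CNY × 0.145715 = 0.145715 USD
0.145715 USD × 11.2459 = 1.6387 SEK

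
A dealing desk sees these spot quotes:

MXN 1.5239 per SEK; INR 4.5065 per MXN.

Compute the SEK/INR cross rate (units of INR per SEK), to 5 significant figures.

1 SEK × 1.5239 = 1.5239 MXN
1.5239 MXN × 4.5065 = 6.86746 INR

SEK/INR = 6.8675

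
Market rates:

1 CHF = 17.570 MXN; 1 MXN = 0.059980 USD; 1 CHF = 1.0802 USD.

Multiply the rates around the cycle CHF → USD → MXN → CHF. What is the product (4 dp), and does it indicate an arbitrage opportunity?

Around CHF → USD → MXN → CHF: 1 × 1.0802 ÷ 0.059980 ÷ 17.570 = 1.025005
Product > 1; profitable direction is CHF → USD → MXN → CHF.

1.0250 (arbitrage exists)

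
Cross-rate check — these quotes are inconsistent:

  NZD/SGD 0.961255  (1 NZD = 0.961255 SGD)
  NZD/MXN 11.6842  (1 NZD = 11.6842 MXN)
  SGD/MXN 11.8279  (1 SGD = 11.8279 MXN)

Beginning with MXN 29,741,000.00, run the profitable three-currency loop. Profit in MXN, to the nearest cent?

Profit: MXN 822,866.45

Profitable loop is MXN → SGD → NZD → MXN:
MXN 29,741,000.00 ÷ 11.8279 = SGD 2,514,478.48
SGD 2,514,478.48 ÷ 0.961255 = NZD 2,615,828.76
NZD 2,615,828.76 × 11.6842 = MXN 30,563,866.45
Profit = MXN 30,563,866.45 − MXN 29,741,000.00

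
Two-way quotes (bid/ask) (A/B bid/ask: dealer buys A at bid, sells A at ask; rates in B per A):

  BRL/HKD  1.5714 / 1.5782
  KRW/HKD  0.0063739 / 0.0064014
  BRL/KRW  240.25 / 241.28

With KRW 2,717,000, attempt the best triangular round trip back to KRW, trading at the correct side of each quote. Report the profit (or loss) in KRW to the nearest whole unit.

Best loop KRW → BRL → HKD → KRW:
KRW 2,717,000 ÷ 241.28 (buy BRL at ask) = BRL 11,260.78
BRL 11,260.78 × 1.5714 (sell BRL at bid) = HKD 17,695.18
HKD 17,695.18 ÷ 0.0064014 (buy KRW at ask) = KRW 2,764,268

Net profit: KRW 47,268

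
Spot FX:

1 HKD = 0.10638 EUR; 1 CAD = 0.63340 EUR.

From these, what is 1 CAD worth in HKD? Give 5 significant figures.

1 CAD × 0.63340 = 0.6334 EUR
0.6334 EUR ÷ 0.10638 = 5.95413 HKD

CAD/HKD = 5.9541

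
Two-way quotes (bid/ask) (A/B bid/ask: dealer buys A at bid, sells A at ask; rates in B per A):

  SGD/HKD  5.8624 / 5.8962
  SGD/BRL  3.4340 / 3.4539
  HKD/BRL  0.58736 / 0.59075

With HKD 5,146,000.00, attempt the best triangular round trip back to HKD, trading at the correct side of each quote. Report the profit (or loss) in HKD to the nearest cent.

Net result: HKD -15,734.55 (no profitable arbitrage after spreads)

Best loop HKD → BRL → SGD → HKD:
HKD 5,146,000.00 × 0.58736 (sell HKD at bid) = BRL 3,022,554.56
BRL 3,022,554.56 ÷ 3.4539 (buy SGD at ask) = SGD 875,113.51
SGD 875,113.51 × 5.8624 (sell SGD at bid) = HKD 5,130,265.45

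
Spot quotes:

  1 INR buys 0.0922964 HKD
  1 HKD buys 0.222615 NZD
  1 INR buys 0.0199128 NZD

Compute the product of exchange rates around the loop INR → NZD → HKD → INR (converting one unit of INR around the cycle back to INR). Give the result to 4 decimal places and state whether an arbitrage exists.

0.9692 (arbitrage exists)

Around INR → NZD → HKD → INR: 1 × 0.0199128 ÷ 0.222615 ÷ 0.0922964 = 0.969155
Product < 1; profitable direction is INR → HKD → NZD → INR.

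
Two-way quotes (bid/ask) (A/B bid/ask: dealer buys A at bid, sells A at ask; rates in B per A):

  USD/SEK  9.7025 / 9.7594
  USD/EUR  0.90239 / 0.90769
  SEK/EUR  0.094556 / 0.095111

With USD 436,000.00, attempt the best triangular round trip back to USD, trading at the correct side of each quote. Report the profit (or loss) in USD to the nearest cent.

Net profit: USD 4,678.32

Best loop USD → SEK → EUR → USD:
USD 436,000.00 × 9.7025 (sell USD at bid) = SEK 4,230,290.00
SEK 4,230,290.00 × 0.094556 (sell SEK at bid) = EUR 399,999.30
EUR 399,999.30 ÷ 0.90769 (buy USD at ask) = USD 440,678.32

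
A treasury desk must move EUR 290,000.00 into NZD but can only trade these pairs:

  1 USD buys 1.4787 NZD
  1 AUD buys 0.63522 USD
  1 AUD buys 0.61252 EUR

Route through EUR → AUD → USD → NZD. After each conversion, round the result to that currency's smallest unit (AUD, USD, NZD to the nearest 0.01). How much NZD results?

EUR 290,000.00 ÷ 0.61252 = AUD 473,453.93
AUD 473,453.93 × 0.63522 = USD 300,747.41
USD 300,747.41 × 1.4787 = NZD 444,715.20

NZD 444,715.20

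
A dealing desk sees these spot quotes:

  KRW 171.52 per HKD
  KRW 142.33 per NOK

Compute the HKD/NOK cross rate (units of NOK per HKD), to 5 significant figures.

1 HKD × 171.52 = 171.52 KRW
171.52 KRW ÷ 142.33 = 1.20509 NOK

HKD/NOK = 1.2051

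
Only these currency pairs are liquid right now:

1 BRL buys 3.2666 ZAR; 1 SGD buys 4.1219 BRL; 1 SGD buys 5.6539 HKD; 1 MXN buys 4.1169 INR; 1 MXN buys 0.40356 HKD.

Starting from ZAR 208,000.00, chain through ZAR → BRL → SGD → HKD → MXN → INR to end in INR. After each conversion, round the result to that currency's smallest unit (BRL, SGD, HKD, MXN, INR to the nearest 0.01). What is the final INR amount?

ZAR 208,000.00 ÷ 3.2666 = BRL 63,674.77
BRL 63,674.77 ÷ 4.1219 = SGD 15,447.92
SGD 15,447.92 × 5.6539 = HKD 87,340.99
HKD 87,340.99 ÷ 0.40356 = MXN 216,426.28
MXN 216,426.28 × 4.1169 = INR 891,005.35

INR 891,005.35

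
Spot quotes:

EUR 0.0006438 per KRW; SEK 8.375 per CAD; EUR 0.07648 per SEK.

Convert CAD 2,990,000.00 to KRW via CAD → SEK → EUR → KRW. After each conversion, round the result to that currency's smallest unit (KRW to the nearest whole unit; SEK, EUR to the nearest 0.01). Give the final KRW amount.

KRW 2,974,766,698

CAD 2,990,000.00 × 8.375 = SEK 25,041,250.00
SEK 25,041,250.00 × 0.07648 = EUR 1,915,154.80
EUR 1,915,154.80 ÷ 0.0006438 = KRW 2,974,766,698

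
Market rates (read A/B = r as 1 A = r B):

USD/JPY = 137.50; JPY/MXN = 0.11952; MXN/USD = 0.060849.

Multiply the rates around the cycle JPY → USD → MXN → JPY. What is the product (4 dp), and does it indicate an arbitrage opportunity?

Around JPY → USD → MXN → JPY: 1 ÷ 137.50 ÷ 0.060849 ÷ 0.11952 = 1.000008
Product ≈ 1 (deviation 0.001%, within rounding noise).

1.0000 (no arbitrage)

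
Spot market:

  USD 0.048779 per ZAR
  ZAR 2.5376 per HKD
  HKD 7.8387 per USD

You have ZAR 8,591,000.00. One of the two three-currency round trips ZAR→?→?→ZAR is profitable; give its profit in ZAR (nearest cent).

Profit: ZAR 263,083.58

Profitable loop is ZAR → HKD → USD → ZAR:
ZAR 8,591,000.00 ÷ 2.5376 = HKD 3,385,482.35
HKD 3,385,482.35 ÷ 7.8387 = USD 431,893.34
USD 431,893.34 ÷ 0.048779 = ZAR 8,854,083.58
Profit = ZAR 8,854,083.58 − ZAR 8,591,000.00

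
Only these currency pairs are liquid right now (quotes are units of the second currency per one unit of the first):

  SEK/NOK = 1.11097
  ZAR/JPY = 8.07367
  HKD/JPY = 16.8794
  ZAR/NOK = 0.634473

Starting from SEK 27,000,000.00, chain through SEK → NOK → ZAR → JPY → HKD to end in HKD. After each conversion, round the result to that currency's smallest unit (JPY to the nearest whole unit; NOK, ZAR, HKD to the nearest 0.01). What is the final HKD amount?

HKD 22,613,455.99

SEK 27,000,000.00 × 1.11097 = NOK 29,996,190.00
NOK 29,996,190.00 ÷ 0.634473 = ZAR 47,277,330.95
ZAR 47,277,330.95 × 8.07367 = JPY 381,701,569
JPY 381,701,569 ÷ 16.8794 = HKD 22,613,455.99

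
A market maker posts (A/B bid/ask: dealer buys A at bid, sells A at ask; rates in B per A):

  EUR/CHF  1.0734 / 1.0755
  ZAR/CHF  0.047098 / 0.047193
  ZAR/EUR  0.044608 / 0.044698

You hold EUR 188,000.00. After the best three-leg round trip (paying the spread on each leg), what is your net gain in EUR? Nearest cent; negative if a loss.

Net profit: EUR 2,745.63

Best loop EUR → CHF → ZAR → EUR:
EUR 188,000.00 × 1.0734 (sell EUR at bid) = CHF 201,799.20
CHF 201,799.20 ÷ 0.047193 (buy ZAR at ask) = ZAR 4,276,040.94
ZAR 4,276,040.94 × 0.044608 (sell ZAR at bid) = EUR 190,745.63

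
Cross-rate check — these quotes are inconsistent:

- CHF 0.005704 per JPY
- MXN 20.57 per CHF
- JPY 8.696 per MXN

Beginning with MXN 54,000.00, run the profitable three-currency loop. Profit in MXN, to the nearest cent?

Profit: MXN 1,096.89

Profitable loop is MXN → JPY → CHF → MXN:
MXN 54,000.00 × 8.696 = JPY 469,584
JPY 469,584 × 0.005704 = CHF 2,678.51
CHF 2,678.51 × 20.57 = MXN 55,096.89
Profit = MXN 55,096.89 − MXN 54,000.00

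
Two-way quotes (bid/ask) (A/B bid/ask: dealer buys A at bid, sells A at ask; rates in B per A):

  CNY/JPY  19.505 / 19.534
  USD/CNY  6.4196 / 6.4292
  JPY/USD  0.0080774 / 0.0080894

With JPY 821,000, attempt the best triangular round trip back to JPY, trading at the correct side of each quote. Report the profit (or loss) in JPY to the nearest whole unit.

Best loop JPY → USD → CNY → JPY:
JPY 821,000 × 0.0080774 (sell JPY at bid) = USD 6,631.55
USD 6,631.55 × 6.4196 (sell USD at bid) = CNY 42,571.87
CNY 42,571.87 × 19.505 (sell CNY at bid) = JPY 830,364

Net profit: JPY 9,364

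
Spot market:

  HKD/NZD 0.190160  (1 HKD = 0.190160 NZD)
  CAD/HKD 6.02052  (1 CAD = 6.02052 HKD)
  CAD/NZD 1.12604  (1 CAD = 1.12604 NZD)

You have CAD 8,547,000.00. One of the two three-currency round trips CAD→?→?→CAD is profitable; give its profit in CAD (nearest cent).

Profitable loop is CAD → HKD → NZD → CAD:
CAD 8,547,000.00 × 6.02052 = HKD 51,457,384.44
HKD 51,457,384.44 × 0.190160 = NZD 9,785,136.23
NZD 9,785,136.23 ÷ 1.12604 = CAD 8,689,865.57
Profit = CAD 8,689,865.57 − CAD 8,547,000.00

Profit: CAD 142,865.57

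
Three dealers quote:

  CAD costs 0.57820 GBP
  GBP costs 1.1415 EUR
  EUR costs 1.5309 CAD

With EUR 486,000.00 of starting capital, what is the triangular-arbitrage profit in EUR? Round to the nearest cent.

Profit: EUR 5,062.87

Profitable loop is EUR → CAD → GBP → EUR:
EUR 486,000.00 × 1.5309 = CAD 744,017.40
CAD 744,017.40 × 0.57820 = GBP 430,190.86
GBP 430,190.86 × 1.1415 = EUR 491,062.87
Profit = EUR 491,062.87 − EUR 486,000.00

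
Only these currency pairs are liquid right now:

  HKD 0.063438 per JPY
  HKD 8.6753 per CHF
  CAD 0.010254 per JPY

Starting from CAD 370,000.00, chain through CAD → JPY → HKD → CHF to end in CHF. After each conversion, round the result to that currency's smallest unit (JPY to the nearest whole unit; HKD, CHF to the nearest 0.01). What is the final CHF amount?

CHF 263,859.90

CAD 370,000.00 ÷ 0.010254 = JPY 36,083,480
JPY 36,083,480 × 0.063438 = HKD 2,289,063.80
HKD 2,289,063.80 ÷ 8.6753 = CHF 263,859.90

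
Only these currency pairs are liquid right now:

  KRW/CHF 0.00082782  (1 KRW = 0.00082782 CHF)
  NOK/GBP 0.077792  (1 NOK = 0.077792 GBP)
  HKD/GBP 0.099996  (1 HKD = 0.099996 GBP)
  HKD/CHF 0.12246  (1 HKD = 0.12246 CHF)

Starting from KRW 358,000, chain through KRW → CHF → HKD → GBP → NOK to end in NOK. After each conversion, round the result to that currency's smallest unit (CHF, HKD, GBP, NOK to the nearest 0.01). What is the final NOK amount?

NOK 3,110.86

KRW 358,000 × 0.00082782 = CHF 296.36
CHF 296.36 ÷ 0.12246 = HKD 2,420.06
HKD 2,420.06 × 0.099996 = GBP 242.00
GBP 242.00 ÷ 0.077792 = NOK 3,110.86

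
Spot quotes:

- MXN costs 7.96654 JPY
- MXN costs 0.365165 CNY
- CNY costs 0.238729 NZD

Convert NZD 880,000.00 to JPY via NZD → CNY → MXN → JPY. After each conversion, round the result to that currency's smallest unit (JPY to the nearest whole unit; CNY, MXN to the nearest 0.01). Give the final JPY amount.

NZD 880,000.00 ÷ 0.238729 = CNY 3,686,188.10
CNY 3,686,188.10 ÷ 0.365165 = MXN 10,094,582.18
MXN 10,094,582.18 × 7.96654 = JPY 80,418,893

JPY 80,418,893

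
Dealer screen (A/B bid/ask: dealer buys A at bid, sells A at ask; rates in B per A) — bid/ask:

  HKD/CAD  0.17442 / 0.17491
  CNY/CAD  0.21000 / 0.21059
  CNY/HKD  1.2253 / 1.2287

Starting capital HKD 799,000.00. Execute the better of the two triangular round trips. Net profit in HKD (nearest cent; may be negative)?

Net profit: HKD 11,863.50

Best loop HKD → CAD → CNY → HKD:
HKD 799,000.00 × 0.17442 (sell HKD at bid) = CAD 139,361.58
CAD 139,361.58 ÷ 0.21059 (buy CNY at ask) = CNY 661,767.32
CNY 661,767.32 × 1.2253 (sell CNY at bid) = HKD 810,863.50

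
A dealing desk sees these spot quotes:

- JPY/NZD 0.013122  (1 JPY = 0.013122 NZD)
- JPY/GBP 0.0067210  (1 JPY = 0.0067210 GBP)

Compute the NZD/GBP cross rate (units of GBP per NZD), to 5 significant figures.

NZD/GBP = 0.51219

1 NZD ÷ 0.013122 = 76.2079 JPY
76.2079 JPY × 0.0067210 = 0.512193 GBP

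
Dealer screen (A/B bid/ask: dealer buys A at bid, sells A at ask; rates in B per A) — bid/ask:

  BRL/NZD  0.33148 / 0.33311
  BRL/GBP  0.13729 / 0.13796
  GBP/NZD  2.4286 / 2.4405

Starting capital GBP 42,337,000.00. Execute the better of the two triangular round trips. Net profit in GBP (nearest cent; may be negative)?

Best loop GBP → NZD → BRL → GBP:
GBP 42,337,000.00 × 2.4286 (sell GBP at bid) = NZD 102,819,638.20
NZD 102,819,638.20 ÷ 0.33311 (buy BRL at ask) = BRL 308,665,720.63
BRL 308,665,720.63 × 0.13729 (sell BRL at bid) = GBP 42,376,716.79

Net profit: GBP 39,716.79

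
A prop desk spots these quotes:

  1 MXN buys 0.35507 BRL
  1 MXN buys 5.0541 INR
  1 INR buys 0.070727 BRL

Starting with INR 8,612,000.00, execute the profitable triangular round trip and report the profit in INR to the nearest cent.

Profitable loop is INR → BRL → MXN → INR:
INR 8,612,000.00 × 0.070727 = BRL 609,100.92
BRL 609,100.92 ÷ 0.35507 = MXN 1,715,439.00
MXN 1,715,439.00 × 5.0541 = INR 8,670,000.23
Profit = INR 8,670,000.23 − INR 8,612,000.00

Profit: INR 58,000.23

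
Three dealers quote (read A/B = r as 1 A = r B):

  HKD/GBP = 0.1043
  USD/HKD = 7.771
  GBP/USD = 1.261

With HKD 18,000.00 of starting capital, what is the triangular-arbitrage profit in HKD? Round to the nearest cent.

Profit: HKD 397.08

Profitable loop is HKD → GBP → USD → HKD:
HKD 18,000.00 × 0.1043 = GBP 1,877.40
GBP 1,877.40 × 1.261 = USD 2,367.40
USD 2,367.40 × 7.771 = HKD 18,397.08
Profit = HKD 18,397.08 − HKD 18,000.00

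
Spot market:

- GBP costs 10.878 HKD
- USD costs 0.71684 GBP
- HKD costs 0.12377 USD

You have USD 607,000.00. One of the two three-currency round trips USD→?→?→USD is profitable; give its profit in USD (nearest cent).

Profit: USD 21,929.57

Profitable loop is USD → HKD → GBP → USD:
USD 607,000.00 ÷ 0.12377 = HKD 4,904,257.90
HKD 4,904,257.90 ÷ 10.878 = GBP 450,841.87
GBP 450,841.87 ÷ 0.71684 = USD 628,929.57
Profit = USD 628,929.57 − USD 607,000.00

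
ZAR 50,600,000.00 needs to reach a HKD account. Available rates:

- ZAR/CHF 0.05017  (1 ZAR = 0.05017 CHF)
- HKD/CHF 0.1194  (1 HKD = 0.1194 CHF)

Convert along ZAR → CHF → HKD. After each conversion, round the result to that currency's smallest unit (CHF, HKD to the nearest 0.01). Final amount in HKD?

ZAR 50,600,000.00 × 0.05017 = CHF 2,538,602.00
CHF 2,538,602.00 ÷ 0.1194 = HKD 21,261,323.28

HKD 21,261,323.28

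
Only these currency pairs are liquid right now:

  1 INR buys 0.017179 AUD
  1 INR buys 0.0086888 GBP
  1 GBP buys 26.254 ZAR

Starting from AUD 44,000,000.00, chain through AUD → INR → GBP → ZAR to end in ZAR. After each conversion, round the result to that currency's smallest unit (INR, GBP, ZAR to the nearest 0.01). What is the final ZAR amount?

AUD 44,000,000.00 ÷ 0.017179 = INR 2,561,266,662.79
INR 2,561,266,662.79 × 0.0086888 = GBP 22,254,333.78
GBP 22,254,333.78 × 26.254 = ZAR 584,265,279.06

ZAR 584,265,279.06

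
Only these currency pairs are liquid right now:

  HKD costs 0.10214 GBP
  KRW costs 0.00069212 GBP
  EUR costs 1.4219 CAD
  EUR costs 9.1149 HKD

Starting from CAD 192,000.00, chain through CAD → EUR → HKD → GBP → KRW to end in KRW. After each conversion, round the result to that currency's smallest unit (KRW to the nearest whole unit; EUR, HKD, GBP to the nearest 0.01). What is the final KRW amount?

CAD 192,000.00 ÷ 1.4219 = EUR 135,030.59
EUR 135,030.59 × 9.1149 = HKD 1,230,790.32
HKD 1,230,790.32 × 0.10214 = GBP 125,712.92
GBP 125,712.92 ÷ 0.00069212 = KRW 181,634,572

KRW 181,634,572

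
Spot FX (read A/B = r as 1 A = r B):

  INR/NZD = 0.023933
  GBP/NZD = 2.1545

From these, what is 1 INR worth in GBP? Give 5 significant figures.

INR/GBP = 0.011108

1 INR × 0.023933 = 0.023933 NZD
0.023933 NZD ÷ 2.1545 = 0.0111084 GBP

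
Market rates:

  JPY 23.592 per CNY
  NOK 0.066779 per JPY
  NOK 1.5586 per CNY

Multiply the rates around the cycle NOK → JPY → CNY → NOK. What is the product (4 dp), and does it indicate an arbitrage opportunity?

Around NOK → JPY → CNY → NOK: 1 ÷ 0.066779 ÷ 23.592 × 1.5586 = 0.989305
Product < 1; profitable direction is NOK → CNY → JPY → NOK.

0.9893 (arbitrage exists)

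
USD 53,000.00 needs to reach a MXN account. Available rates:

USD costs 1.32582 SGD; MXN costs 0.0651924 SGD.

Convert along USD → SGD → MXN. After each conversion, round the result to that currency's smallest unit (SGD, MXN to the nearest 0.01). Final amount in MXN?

MXN 1,077,862.76

USD 53,000.00 × 1.32582 = SGD 70,268.46
SGD 70,268.46 ÷ 0.0651924 = MXN 1,077,862.76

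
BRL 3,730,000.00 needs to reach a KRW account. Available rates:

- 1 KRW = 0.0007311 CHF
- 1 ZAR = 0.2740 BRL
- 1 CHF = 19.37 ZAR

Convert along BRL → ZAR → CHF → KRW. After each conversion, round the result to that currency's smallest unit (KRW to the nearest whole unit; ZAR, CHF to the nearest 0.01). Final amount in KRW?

BRL 3,730,000.00 ÷ 0.2740 = ZAR 13,613,138.69
ZAR 13,613,138.69 ÷ 19.37 = CHF 702,794.98
CHF 702,794.98 ÷ 0.0007311 = KRW 961,284,339

KRW 961,284,339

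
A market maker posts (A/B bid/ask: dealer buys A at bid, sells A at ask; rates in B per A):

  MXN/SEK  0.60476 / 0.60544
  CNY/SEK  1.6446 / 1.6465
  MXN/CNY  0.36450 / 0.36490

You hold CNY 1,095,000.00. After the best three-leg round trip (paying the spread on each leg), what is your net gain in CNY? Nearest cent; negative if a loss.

Net profit: CNY 7,202.98

Best loop CNY → MXN → SEK → CNY:
CNY 1,095,000.00 ÷ 0.36490 (buy MXN at ask) = MXN 3,000,822.14
MXN 3,000,822.14 × 0.60476 (sell MXN at bid) = SEK 1,814,777.20
SEK 1,814,777.20 ÷ 1.6465 (buy CNY at ask) = CNY 1,102,202.98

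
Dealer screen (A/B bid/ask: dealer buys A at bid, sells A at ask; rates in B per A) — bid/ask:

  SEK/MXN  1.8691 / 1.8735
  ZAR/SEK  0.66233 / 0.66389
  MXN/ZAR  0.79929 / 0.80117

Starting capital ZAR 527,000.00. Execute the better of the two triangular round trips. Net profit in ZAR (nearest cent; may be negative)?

Best loop ZAR → MXN → SEK → ZAR:
ZAR 527,000.00 ÷ 0.80117 (buy MXN at ask) = MXN 657,787.99
MXN 657,787.99 ÷ 1.8735 (buy SEK at ask) = SEK 351,101.14
SEK 351,101.14 ÷ 0.66389 (buy ZAR at ask) = ZAR 528,854.39

Net profit: ZAR 1,854.39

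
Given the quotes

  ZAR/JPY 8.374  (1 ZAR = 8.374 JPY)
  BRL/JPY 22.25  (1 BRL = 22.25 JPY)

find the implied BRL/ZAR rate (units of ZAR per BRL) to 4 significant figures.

1 BRL × 22.25 = 22.25 JPY
22.25 JPY ÷ 8.374 = 2.65703 ZAR

BRL/ZAR = 2.657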